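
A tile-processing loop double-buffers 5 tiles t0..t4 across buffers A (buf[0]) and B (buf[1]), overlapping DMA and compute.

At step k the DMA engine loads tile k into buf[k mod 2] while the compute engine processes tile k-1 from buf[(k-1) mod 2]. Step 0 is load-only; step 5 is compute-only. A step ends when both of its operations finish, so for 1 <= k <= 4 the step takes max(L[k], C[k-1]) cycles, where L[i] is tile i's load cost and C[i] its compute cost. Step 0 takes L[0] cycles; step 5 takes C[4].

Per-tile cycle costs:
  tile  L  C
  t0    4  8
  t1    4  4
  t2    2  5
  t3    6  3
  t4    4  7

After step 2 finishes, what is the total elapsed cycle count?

end_cycle[2] = 16

step 0: L[0]=4 → dur=4, Σ=4 | A=load:t0 B=idle [load-only]
step 1: L[1]=4 C[0]=8 → dur=8, Σ=12 | A=compute:t0 B=load:t1 [compute-bound]
step 2: L[2]=2 C[1]=4 → dur=4, Σ=16 | A=load:t2 B=compute:t1 [compute-bound]
step 3: L[3]=6 C[2]=5 → dur=6, Σ=22 | A=compute:t2 B=load:t3 [load-bound]
step 4: L[4]=4 C[3]=3 → dur=4, Σ=26 | A=load:t4 B=compute:t3 [load-bound]
step 5: C[4]=7 → dur=7, Σ=33 | A=compute:t4 B=idle [compute-only]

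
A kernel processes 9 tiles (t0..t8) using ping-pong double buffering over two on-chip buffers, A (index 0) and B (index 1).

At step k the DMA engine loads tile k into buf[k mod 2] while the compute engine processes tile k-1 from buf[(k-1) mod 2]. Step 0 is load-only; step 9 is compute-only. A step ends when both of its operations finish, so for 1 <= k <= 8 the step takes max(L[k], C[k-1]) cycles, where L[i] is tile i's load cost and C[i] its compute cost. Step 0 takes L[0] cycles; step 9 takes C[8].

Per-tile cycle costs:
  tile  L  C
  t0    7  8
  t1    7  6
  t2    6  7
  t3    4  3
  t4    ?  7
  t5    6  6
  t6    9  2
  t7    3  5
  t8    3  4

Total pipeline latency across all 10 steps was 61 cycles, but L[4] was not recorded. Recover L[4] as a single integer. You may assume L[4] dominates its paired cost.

step 0 → dur = L[0]=7 = 7
step 1 → dur = max(L[1]=7, C[0]=8) = 8
step 2 → dur = max(L[2]=6, C[1]=6) = 6
step 3 → dur = max(L[3]=4, C[2]=7) = 7
step 4 → dur = max(L[4]=?, C[3]=3) = L[4]  (unknown; binding)
step 5 → dur = max(L[5]=6, C[4]=7) = 7
step 6 → dur = max(L[6]=9, C[5]=6) = 9
step 7 → dur = max(L[7]=3, C[6]=2) = 3
step 8 → dur = max(L[8]=3, C[7]=5) = 5
step 9 → dur = C[8]=4 = 4
sum of known step durations = 56
dur[4] = total - known = 61 - 56 = 5
L[4] is the binding max in step 4, so L[4] = dur[4] = 5

L[4] = 5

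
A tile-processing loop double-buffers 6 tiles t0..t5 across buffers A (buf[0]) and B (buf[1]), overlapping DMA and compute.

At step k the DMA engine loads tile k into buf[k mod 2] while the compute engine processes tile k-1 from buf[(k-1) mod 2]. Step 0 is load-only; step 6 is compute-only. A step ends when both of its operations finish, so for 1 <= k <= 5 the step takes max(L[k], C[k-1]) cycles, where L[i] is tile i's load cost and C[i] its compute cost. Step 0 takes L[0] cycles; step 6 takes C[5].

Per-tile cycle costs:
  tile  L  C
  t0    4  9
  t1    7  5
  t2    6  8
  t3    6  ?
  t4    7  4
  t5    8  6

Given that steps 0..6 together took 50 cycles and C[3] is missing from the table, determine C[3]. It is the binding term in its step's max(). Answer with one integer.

step 0 = dur = L[0]=4 = 4
step 1 = dur = max(L[1]=7, C[0]=9) = 9
step 2 = dur = max(L[2]=6, C[1]=5) = 6
step 3 = dur = max(L[3]=6, C[2]=8) = 8
step 4 = dur = max(L[4]=7, C[3]=?) = C[3]  (unknown; binding)
step 5 = dur = max(L[5]=8, C[4]=4) = 8
step 6 = dur = C[5]=6 = 6
sum of known step durations = 41
dur[4] = total - known = 50 - 41 = 9
C[3] is the binding max in step 4, so C[3] = dur[4] = 9

C[3] = 9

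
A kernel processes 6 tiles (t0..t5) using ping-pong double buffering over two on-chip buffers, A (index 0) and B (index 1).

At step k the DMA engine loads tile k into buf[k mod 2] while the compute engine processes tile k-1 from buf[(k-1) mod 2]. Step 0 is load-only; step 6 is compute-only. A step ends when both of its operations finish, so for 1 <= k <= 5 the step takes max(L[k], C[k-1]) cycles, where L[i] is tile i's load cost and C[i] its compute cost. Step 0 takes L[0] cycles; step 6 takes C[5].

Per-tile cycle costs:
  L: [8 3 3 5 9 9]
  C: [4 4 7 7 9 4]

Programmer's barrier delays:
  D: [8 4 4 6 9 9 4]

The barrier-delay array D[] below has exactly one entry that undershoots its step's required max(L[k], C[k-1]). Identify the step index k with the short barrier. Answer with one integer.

k=0 barrier L[0]=8→8c, D[0]=8 ok
k=1 barrier max(L[1]=3,C[0]=4)→4c, D[1]=4 ok
k=2 barrier max(L[2]=3,C[1]=4)→4c, D[2]=4 ok
k=3 barrier max(L[3]=5,C[2]=7)→7c, D[3]=6 SHORT
k=4 barrier max(L[4]=9,C[3]=7)→9c, D[4]=9 ok
k=5 barrier max(L[5]=9,C[4]=9)→9c, D[5]=9 ok
k=6 barrier C[5]=4→4c, D[6]=4 ok

hazard at step 3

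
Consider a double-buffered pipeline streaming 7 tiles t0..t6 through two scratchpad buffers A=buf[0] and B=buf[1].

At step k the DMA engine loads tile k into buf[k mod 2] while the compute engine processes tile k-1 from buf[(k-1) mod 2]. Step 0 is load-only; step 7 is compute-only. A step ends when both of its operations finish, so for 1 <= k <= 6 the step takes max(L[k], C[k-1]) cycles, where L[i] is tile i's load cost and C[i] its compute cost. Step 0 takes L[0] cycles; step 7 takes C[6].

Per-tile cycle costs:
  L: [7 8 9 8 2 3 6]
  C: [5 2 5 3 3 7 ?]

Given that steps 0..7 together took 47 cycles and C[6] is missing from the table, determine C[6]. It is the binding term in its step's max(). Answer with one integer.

C[6] = 2

step 0 = dur = L[0]=7 = 7
step 1 = dur = max(L[1]=8, C[0]=5) = 8
step 2 = dur = max(L[2]=9, C[1]=2) = 9
step 3 = dur = max(L[3]=8, C[2]=5) = 8
step 4 = dur = max(L[4]=2, C[3]=3) = 3
step 5 = dur = max(L[5]=3, C[4]=3) = 3
step 6 = dur = max(L[6]=6, C[5]=7) = 7
step 7 = dur = C[6]=? = C[6]  (unknown; binding)
sum of known step durations = 45
dur[7] = total - known = 47 - 45 = 2
C[6] is the binding max in step 7, so C[6] = dur[7] = 2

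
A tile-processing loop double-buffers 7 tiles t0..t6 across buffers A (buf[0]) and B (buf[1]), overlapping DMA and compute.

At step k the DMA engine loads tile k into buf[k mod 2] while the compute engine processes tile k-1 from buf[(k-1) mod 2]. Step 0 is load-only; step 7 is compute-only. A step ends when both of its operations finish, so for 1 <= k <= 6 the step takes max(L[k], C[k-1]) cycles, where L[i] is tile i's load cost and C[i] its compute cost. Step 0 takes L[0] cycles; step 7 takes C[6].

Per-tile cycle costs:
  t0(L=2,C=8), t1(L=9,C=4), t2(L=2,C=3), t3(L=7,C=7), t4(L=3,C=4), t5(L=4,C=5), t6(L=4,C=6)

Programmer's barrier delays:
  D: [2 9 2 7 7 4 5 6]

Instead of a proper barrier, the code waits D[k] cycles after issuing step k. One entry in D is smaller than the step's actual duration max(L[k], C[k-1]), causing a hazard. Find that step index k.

k=0 barrier L[0]=2→2c, D[0]=2 ok
k=1 barrier max(L[1]=9,C[0]=8)→9c, D[1]=9 ok
k=2 barrier max(L[2]=2,C[1]=4)→4c, D[2]=2 SHORT
k=3 barrier max(L[3]=7,C[2]=3)→7c, D[3]=7 ok
k=4 barrier max(L[4]=3,C[3]=7)→7c, D[4]=7 ok
k=5 barrier max(L[5]=4,C[4]=4)→4c, D[5]=4 ok
k=6 barrier max(L[6]=4,C[5]=5)→5c, D[6]=5 ok
k=7 barrier C[6]=6→6c, D[7]=6 ok

hazard at step 2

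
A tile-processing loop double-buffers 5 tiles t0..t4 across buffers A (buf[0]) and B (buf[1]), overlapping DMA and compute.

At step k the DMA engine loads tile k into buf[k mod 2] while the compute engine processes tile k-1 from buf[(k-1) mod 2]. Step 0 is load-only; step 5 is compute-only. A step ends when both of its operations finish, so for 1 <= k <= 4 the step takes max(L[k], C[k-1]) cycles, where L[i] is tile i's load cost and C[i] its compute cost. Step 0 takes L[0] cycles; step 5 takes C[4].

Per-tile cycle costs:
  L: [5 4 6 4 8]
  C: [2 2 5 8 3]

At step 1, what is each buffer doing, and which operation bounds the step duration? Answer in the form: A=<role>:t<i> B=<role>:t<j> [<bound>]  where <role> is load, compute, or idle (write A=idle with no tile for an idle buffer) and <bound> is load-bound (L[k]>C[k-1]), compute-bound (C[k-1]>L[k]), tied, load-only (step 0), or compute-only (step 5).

  0. 5=5c; end=5; A:t0 B:-
  1. max(4,2)=4c; end=9; A:t0 B:t1
  2. max(6,2)=6c; end=15; A:t2 B:t1
  3. max(4,5)=5c; end=20; A:t2 B:t3
  4. max(8,8)=8c; end=28; A:t4 B:t3
  5. 3=3c; end=31; A:t4 B:t3

step 1: A=compute:t0 B=load:t1 [load-bound]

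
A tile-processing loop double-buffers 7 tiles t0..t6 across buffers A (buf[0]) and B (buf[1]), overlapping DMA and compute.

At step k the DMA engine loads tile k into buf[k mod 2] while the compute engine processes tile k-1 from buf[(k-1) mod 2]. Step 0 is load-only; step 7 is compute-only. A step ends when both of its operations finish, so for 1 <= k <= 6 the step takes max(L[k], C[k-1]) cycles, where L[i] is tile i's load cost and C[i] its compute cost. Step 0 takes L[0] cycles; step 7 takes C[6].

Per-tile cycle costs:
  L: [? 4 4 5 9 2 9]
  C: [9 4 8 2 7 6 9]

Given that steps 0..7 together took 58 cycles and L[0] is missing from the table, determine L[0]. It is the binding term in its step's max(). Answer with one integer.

step 0 → dur = L[0]=? = L[0]  (unknown; binding)
step 1 → dur = max(L[1]=4, C[0]=9) = 9
step 2 → dur = max(L[2]=4, C[1]=4) = 4
step 3 → dur = max(L[3]=5, C[2]=8) = 8
step 4 → dur = max(L[4]=9, C[3]=2) = 9
step 5 → dur = max(L[5]=2, C[4]=7) = 7
step 6 → dur = max(L[6]=9, C[5]=6) = 9
step 7 → dur = C[6]=9 = 9
sum of known step durations = 55
dur[0] = total - known = 58 - 55 = 3
L[0] is the binding max in step 0, so L[0] = dur[0] = 3

L[0] = 3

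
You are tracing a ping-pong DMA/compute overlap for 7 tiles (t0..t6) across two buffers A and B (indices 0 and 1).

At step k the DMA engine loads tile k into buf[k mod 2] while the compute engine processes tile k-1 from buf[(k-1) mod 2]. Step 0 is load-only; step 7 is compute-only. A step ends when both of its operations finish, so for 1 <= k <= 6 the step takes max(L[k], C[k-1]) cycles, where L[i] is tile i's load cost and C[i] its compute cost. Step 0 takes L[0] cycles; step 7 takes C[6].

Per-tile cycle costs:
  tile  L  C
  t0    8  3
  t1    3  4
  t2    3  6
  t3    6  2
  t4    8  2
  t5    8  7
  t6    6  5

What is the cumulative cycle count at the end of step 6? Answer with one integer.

step 0: L[0]=8 → dur=8, Σ=8 | A=load:t0 B=idle [load-only]
step 1: L[1]=3 C[0]=3 → dur=3, Σ=11 | A=compute:t0 B=load:t1 [tied]
step 2: L[2]=3 C[1]=4 → dur=4, Σ=15 | A=load:t2 B=compute:t1 [compute-bound]
step 3: L[3]=6 C[2]=6 → dur=6, Σ=21 | A=compute:t2 B=load:t3 [tied]
step 4: L[4]=8 C[3]=2 → dur=8, Σ=29 | A=load:t4 B=compute:t3 [load-bound]
step 5: L[5]=8 C[4]=2 → dur=8, Σ=37 | A=compute:t4 B=load:t5 [load-bound]
step 6: L[6]=6 C[5]=7 → dur=7, Σ=44 | A=load:t6 B=compute:t5 [compute-bound]
step 7: C[6]=5 → dur=5, Σ=49 | A=compute:t6 B=idle [compute-only]

end_cycle[6] = 44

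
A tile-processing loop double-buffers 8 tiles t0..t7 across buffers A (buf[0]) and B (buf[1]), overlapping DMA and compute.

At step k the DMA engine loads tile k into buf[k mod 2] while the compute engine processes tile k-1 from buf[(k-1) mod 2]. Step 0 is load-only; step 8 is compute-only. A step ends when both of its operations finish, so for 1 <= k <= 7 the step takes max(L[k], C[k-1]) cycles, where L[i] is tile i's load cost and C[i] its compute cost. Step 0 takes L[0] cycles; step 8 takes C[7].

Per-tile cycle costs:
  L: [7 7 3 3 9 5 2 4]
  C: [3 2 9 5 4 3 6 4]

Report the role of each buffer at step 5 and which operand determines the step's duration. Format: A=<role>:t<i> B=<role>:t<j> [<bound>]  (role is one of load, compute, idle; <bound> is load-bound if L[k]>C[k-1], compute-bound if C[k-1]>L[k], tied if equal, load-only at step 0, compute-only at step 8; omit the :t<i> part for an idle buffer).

step 5: A=compute:t4 B=load:t5 [load-bound]

step 0: L[0]=7 → dur=7, Σ=7 | A=load:t0 B=idle [load-only]
step 1: L[1]=7 C[0]=3 → dur=7, Σ=14 | A=compute:t0 B=load:t1 [load-bound]
step 2: L[2]=3 C[1]=2 → dur=3, Σ=17 | A=load:t2 B=compute:t1 [load-bound]
step 3: L[3]=3 C[2]=9 → dur=9, Σ=26 | A=compute:t2 B=load:t3 [compute-bound]
step 4: L[4]=9 C[3]=5 → dur=9, Σ=35 | A=load:t4 B=compute:t3 [load-bound]
step 5: L[5]=5 C[4]=4 → dur=5, Σ=40 | A=compute:t4 B=load:t5 [load-bound]
step 6: L[6]=2 C[5]=3 → dur=3, Σ=43 | A=load:t6 B=compute:t5 [compute-bound]
step 7: L[7]=4 C[6]=6 → dur=6, Σ=49 | A=compute:t6 B=load:t7 [compute-bound]
step 8: C[7]=4 → dur=4, Σ=53 | A=idle B=compute:t7 [compute-only]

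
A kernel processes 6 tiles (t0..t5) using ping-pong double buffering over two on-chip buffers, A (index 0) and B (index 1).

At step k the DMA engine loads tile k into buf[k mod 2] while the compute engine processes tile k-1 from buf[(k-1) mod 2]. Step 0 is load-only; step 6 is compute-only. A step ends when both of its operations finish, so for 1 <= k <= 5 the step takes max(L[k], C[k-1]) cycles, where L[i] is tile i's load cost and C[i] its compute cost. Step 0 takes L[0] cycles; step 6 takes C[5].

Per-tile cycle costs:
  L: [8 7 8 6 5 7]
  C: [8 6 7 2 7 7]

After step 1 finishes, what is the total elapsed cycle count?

end_cycle[1] = 16

k=0 load=t0/8c comp=- wait=8 total=8
k=1 load=t1/7c comp=t0/8c wait=8 total=16
k=2 load=t2/8c comp=t1/6c wait=8 total=24
k=3 load=t3/6c comp=t2/7c wait=7 total=31
k=4 load=t4/5c comp=t3/2c wait=5 total=36
k=5 load=t5/7c comp=t4/7c wait=7 total=43
k=6 load=- comp=t5/7c wait=7 total=50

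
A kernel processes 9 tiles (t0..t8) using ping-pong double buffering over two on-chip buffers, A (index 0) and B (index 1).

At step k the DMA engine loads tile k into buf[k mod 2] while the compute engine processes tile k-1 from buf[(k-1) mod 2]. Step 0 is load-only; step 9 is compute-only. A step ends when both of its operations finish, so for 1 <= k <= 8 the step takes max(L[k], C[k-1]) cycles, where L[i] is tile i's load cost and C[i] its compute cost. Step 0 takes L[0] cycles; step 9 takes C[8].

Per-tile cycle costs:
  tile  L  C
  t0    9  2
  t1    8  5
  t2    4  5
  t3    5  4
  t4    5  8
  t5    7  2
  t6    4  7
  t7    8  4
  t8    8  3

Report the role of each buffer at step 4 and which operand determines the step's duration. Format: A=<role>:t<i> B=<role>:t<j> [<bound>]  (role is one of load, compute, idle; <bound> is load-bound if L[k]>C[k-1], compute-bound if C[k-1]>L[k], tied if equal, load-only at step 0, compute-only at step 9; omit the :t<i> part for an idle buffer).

[0] DMA t0→A (9c) ∥ CU idle ⇒ 9c, clock 9
[1] DMA t1→B (8c) ∥ CU A:t0 (2c) ⇒ 8c, clock 17
[2] DMA t2→A (4c) ∥ CU B:t1 (5c) ⇒ 5c, clock 22
[3] DMA t3→B (5c) ∥ CU A:t2 (5c) ⇒ 5c, clock 27
[4] DMA t4→A (5c) ∥ CU B:t3 (4c) ⇒ 5c, clock 32
[5] DMA t5→B (7c) ∥ CU A:t4 (8c) ⇒ 8c, clock 40
[6] DMA t6→A (4c) ∥ CU B:t5 (2c) ⇒ 4c, clock 44
[7] DMA t7→B (8c) ∥ CU A:t6 (7c) ⇒ 8c, clock 52
[8] DMA t8→A (8c) ∥ CU B:t7 (4c) ⇒ 8c, clock 60
[9] DMA idle ∥ CU A:t8 (3c) ⇒ 3c, clock 63

step 4: A=load:t4 B=compute:t3 [load-bound]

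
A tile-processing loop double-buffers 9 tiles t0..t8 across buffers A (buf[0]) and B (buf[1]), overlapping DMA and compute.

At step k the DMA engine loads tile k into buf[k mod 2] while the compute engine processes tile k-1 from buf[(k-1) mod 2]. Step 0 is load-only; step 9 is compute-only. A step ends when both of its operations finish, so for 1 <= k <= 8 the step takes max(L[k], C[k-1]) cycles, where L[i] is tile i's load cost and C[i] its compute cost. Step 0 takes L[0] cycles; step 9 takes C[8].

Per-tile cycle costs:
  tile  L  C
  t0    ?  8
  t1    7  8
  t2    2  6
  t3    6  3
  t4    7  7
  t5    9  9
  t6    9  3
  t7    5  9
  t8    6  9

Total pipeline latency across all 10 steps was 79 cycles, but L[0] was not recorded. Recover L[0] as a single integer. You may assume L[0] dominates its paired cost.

step 0 = dur = L[0]=? = L[0]  (unknown; binding)
step 1 = dur = max(L[1]=7, C[0]=8) = 8
step 2 = dur = max(L[2]=2, C[1]=8) = 8
step 3 = dur = max(L[3]=6, C[2]=6) = 6
step 4 = dur = max(L[4]=7, C[3]=3) = 7
step 5 = dur = max(L[5]=9, C[4]=7) = 9
step 6 = dur = max(L[6]=9, C[5]=9) = 9
step 7 = dur = max(L[7]=5, C[6]=3) = 5
step 8 = dur = max(L[8]=6, C[7]=9) = 9
step 9 = dur = C[8]=9 = 9
sum of known step durations = 70
dur[0] = total - known = 79 - 70 = 9
L[0] is the binding max in step 0, so L[0] = dur[0] = 9

L[0] = 9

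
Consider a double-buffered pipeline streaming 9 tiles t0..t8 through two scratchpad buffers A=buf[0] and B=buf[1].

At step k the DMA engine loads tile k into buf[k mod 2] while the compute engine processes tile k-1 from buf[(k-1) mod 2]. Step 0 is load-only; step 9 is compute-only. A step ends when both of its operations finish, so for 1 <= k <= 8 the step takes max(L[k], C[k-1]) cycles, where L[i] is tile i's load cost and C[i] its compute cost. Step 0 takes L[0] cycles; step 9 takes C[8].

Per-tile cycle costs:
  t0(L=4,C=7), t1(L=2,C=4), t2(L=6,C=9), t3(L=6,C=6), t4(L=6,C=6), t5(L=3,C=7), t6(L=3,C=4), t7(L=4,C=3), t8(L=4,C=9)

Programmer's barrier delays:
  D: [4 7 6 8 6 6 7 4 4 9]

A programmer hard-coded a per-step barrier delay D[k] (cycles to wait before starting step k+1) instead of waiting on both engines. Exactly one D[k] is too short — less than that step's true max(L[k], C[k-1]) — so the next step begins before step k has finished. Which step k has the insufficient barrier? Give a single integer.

k=0 barrier L[0]=4→4c, D[0]=4 ok
k=1 barrier max(L[1]=2,C[0]=7)→7c, D[1]=7 ok
k=2 barrier max(L[2]=6,C[1]=4)→6c, D[2]=6 ok
k=3 barrier max(L[3]=6,C[2]=9)→9c, D[3]=8 SHORT
k=4 barrier max(L[4]=6,C[3]=6)→6c, D[4]=6 ok
k=5 barrier max(L[5]=3,C[4]=6)→6c, D[5]=6 ok
k=6 barrier max(L[6]=3,C[5]=7)→7c, D[6]=7 ok
k=7 barrier max(L[7]=4,C[6]=4)→4c, D[7]=4 ok
k=8 barrier max(L[8]=4,C[7]=3)→4c, D[8]=4 ok
k=9 barrier C[8]=9→9c, D[9]=9 ok

hazard at step 3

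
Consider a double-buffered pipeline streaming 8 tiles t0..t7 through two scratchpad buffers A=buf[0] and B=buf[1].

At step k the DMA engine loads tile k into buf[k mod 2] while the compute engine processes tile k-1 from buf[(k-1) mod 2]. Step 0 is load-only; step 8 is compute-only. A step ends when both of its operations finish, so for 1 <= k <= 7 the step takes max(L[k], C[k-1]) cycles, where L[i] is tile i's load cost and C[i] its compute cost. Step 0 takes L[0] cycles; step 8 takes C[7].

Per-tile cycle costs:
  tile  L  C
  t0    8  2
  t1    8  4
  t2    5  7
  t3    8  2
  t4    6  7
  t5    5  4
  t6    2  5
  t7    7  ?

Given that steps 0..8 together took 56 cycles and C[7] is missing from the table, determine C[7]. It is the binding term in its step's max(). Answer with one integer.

step 0 = dur = L[0]=8 = 8
step 1 = dur = max(L[1]=8, C[0]=2) = 8
step 2 = dur = max(L[2]=5, C[1]=4) = 5
step 3 = dur = max(L[3]=8, C[2]=7) = 8
step 4 = dur = max(L[4]=6, C[3]=2) = 6
step 5 = dur = max(L[5]=5, C[4]=7) = 7
step 6 = dur = max(L[6]=2, C[5]=4) = 4
step 7 = dur = max(L[7]=7, C[6]=5) = 7
step 8 = dur = C[7]=? = C[7]  (unknown; binding)
sum of known step durations = 53
dur[8] = total - known = 56 - 53 = 3
C[7] is the binding max in step 8, so C[7] = dur[8] = 3

C[7] = 3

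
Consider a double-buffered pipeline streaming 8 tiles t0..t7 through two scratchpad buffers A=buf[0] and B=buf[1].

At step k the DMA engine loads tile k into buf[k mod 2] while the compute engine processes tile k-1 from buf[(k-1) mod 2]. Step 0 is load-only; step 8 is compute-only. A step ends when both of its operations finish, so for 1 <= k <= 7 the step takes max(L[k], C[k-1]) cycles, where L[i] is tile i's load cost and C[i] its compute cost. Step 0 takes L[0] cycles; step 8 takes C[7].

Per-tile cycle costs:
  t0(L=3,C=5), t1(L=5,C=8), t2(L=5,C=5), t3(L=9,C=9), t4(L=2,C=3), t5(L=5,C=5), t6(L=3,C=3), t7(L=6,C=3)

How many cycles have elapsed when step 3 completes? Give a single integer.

end_cycle[3] = 25

k=0 load=t0/3c comp=- wait=3 total=3
k=1 load=t1/5c comp=t0/5c wait=5 total=8
k=2 load=t2/5c comp=t1/8c wait=8 total=16
k=3 load=t3/9c comp=t2/5c wait=9 total=25
k=4 load=t4/2c comp=t3/9c wait=9 total=34
k=5 load=t5/5c comp=t4/3c wait=5 total=39
k=6 load=t6/3c comp=t5/5c wait=5 total=44
k=7 load=t7/6c comp=t6/3c wait=6 total=50
k=8 load=- comp=t7/3c wait=3 total=53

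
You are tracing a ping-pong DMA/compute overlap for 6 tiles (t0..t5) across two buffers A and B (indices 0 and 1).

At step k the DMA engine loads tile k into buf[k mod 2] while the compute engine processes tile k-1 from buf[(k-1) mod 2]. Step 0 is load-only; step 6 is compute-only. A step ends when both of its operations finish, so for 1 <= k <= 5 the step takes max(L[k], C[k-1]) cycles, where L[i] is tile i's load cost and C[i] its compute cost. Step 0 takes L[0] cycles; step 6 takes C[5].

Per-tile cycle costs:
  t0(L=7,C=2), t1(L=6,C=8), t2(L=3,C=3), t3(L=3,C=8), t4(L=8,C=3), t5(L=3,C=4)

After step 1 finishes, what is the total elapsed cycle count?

k=0 load=t0/7c comp=- wait=7 total=7
k=1 load=t1/6c comp=t0/2c wait=6 total=13
k=2 load=t2/3c comp=t1/8c wait=8 total=21
k=3 load=t3/3c comp=t2/3c wait=3 total=24
k=4 load=t4/8c comp=t3/8c wait=8 total=32
k=5 load=t5/3c comp=t4/3c wait=3 total=35
k=6 load=- comp=t5/4c wait=4 total=39

end_cycle[1] = 13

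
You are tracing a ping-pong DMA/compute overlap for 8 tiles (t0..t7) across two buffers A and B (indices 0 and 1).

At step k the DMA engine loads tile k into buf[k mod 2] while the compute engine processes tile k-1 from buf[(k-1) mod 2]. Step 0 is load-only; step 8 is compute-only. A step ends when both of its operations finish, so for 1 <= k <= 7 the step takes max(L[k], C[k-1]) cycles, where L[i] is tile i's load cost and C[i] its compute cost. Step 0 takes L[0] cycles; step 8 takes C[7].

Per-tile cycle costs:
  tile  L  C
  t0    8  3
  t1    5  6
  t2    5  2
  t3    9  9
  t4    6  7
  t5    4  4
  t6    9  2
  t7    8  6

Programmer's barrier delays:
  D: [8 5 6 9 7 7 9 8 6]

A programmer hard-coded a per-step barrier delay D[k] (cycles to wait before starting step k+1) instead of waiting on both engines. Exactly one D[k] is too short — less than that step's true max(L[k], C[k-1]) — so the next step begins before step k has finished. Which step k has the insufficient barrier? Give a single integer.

hazard at step 4

k=0 barrier L[0]=8→8c, D[0]=8 ok
k=1 barrier max(L[1]=5,C[0]=3)→5c, D[1]=5 ok
k=2 barrier max(L[2]=5,C[1]=6)→6c, D[2]=6 ok
k=3 barrier max(L[3]=9,C[2]=2)→9c, D[3]=9 ok
k=4 barrier max(L[4]=6,C[3]=9)→9c, D[4]=7 SHORT
k=5 barrier max(L[5]=4,C[4]=7)→7c, D[5]=7 ok
k=6 barrier max(L[6]=9,C[5]=4)→9c, D[6]=9 ok
k=7 barrier max(L[7]=8,C[6]=2)→8c, D[7]=8 ok
k=8 barrier C[7]=6→6c, D[8]=6 ok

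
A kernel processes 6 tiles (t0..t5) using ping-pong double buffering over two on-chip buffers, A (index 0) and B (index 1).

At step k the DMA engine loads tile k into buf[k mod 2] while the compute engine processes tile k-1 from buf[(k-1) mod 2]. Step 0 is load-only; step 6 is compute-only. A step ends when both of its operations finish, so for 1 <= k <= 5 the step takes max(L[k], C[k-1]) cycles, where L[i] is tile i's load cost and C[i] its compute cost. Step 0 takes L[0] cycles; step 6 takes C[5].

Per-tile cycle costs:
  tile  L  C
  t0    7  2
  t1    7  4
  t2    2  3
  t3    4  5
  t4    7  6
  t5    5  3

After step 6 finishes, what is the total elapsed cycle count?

step 0: L[0]=7 → dur=7, Σ=7 | A=load:t0 B=idle [load-only]
step 1: L[1]=7 C[0]=2 → dur=7, Σ=14 | A=compute:t0 B=load:t1 [load-bound]
step 2: L[2]=2 C[1]=4 → dur=4, Σ=18 | A=load:t2 B=compute:t1 [compute-bound]
step 3: L[3]=4 C[2]=3 → dur=4, Σ=22 | A=compute:t2 B=load:t3 [load-bound]
step 4: L[4]=7 C[3]=5 → dur=7, Σ=29 | A=load:t4 B=compute:t3 [load-bound]
step 5: L[5]=5 C[4]=6 → dur=6, Σ=35 | A=compute:t4 B=load:t5 [compute-bound]
step 6: C[5]=3 → dur=3, Σ=38 | A=idle B=compute:t5 [compute-only]

end_cycle[6] = 38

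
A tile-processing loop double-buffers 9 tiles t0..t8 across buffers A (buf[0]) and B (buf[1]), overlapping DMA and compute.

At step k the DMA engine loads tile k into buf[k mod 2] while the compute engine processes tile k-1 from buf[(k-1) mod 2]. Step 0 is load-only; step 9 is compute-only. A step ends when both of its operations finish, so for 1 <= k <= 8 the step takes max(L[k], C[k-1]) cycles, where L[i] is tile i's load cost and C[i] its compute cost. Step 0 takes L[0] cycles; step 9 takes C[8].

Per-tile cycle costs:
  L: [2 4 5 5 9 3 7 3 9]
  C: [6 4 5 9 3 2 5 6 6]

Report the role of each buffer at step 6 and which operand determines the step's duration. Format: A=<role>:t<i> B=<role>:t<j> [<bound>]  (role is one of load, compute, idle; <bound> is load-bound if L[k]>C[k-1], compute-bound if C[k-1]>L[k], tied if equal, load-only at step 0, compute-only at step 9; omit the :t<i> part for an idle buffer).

step 6: A=load:t6 B=compute:t5 [load-bound]

step 0: L[0]=2 → dur=2, Σ=2 | A=load:t0 B=idle [load-only]
step 1: L[1]=4 C[0]=6 → dur=6, Σ=8 | A=compute:t0 B=load:t1 [compute-bound]
step 2: L[2]=5 C[1]=4 → dur=5, Σ=13 | A=load:t2 B=compute:t1 [load-bound]
step 3: L[3]=5 C[2]=5 → dur=5, Σ=18 | A=compute:t2 B=load:t3 [tied]
step 4: L[4]=9 C[3]=9 → dur=9, Σ=27 | A=load:t4 B=compute:t3 [tied]
step 5: L[5]=3 C[4]=3 → dur=3, Σ=30 | A=compute:t4 B=load:t5 [tied]
step 6: L[6]=7 C[5]=2 → dur=7, Σ=37 | A=load:t6 B=compute:t5 [load-bound]
step 7: L[7]=3 C[6]=5 → dur=5, Σ=42 | A=compute:t6 B=load:t7 [compute-bound]
step 8: L[8]=9 C[7]=6 → dur=9, Σ=51 | A=load:t8 B=compute:t7 [load-bound]
step 9: C[8]=6 → dur=6, Σ=57 | A=compute:t8 B=idle [compute-only]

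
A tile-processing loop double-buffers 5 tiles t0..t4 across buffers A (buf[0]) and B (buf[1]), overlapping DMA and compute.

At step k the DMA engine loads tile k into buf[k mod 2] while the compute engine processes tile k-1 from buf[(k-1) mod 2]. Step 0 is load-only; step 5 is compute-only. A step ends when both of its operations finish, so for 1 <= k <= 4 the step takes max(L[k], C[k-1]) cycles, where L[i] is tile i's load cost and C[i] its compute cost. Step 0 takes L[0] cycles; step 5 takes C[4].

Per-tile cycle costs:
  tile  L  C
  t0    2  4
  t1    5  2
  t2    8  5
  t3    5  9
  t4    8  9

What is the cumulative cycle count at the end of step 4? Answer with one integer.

end_cycle[4] = 29

[0] DMA t0→A (2c) ∥ CU idle ⇒ 2c, clock 2
[1] DMA t1→B (5c) ∥ CU A:t0 (4c) ⇒ 5c, clock 7
[2] DMA t2→A (8c) ∥ CU B:t1 (2c) ⇒ 8c, clock 15
[3] DMA t3→B (5c) ∥ CU A:t2 (5c) ⇒ 5c, clock 20
[4] DMA t4→A (8c) ∥ CU B:t3 (9c) ⇒ 9c, clock 29
[5] DMA idle ∥ CU A:t4 (9c) ⇒ 9c, clock 38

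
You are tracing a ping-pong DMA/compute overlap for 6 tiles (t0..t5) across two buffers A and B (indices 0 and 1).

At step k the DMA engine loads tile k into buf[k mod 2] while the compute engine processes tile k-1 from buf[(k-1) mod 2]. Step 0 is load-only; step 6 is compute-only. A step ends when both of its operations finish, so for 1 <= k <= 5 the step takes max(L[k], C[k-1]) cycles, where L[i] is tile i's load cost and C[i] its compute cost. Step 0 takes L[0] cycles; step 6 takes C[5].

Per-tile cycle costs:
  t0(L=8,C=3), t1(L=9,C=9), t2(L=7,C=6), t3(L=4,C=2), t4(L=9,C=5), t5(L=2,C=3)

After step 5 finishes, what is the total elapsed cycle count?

k=0 load=t0/8c comp=- wait=8 total=8
k=1 load=t1/9c comp=t0/3c wait=9 total=17
k=2 load=t2/7c comp=t1/9c wait=9 total=26
k=3 load=t3/4c comp=t2/6c wait=6 total=32
k=4 load=t4/9c comp=t3/2c wait=9 total=41
k=5 load=t5/2c comp=t4/5c wait=5 total=46
k=6 load=- comp=t5/3c wait=3 total=49

end_cycle[5] = 46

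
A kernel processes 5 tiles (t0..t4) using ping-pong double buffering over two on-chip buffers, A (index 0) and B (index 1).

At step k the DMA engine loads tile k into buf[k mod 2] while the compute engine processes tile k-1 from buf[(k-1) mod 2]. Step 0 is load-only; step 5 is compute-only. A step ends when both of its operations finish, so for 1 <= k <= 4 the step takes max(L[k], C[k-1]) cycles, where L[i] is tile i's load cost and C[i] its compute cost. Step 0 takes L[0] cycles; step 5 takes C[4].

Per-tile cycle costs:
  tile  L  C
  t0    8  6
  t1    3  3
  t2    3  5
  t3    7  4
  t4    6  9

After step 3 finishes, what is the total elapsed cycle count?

end_cycle[3] = 24

step 0: L[0]=8 → dur=8, Σ=8 | A=load:t0 B=idle [load-only]
step 1: L[1]=3 C[0]=6 → dur=6, Σ=14 | A=compute:t0 B=load:t1 [compute-bound]
step 2: L[2]=3 C[1]=3 → dur=3, Σ=17 | A=load:t2 B=compute:t1 [tied]
step 3: L[3]=7 C[2]=5 → dur=7, Σ=24 | A=compute:t2 B=load:t3 [load-bound]
step 4: L[4]=6 C[3]=4 → dur=6, Σ=30 | A=load:t4 B=compute:t3 [load-bound]
step 5: C[4]=9 → dur=9, Σ=39 | A=compute:t4 B=idle [compute-only]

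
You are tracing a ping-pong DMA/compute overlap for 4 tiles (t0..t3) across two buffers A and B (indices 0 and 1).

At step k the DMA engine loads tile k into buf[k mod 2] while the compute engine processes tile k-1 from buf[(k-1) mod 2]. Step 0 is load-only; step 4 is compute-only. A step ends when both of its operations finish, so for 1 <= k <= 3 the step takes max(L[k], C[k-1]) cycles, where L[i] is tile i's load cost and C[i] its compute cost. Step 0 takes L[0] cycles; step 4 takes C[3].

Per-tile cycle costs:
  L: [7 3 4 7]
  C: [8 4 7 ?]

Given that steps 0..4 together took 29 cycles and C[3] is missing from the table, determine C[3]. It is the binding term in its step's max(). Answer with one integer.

step 0: dur = L[0]=7 = 7
step 1: dur = max(L[1]=3, C[0]=8) = 8
step 2: dur = max(L[2]=4, C[1]=4) = 4
step 3: dur = max(L[3]=7, C[2]=7) = 7
step 4: dur = C[3]=? = C[3]  (unknown; binding)
sum of known step durations = 26
dur[4] = total - known = 29 - 26 = 3
C[3] is the binding max in step 4, so C[3] = dur[4] = 3

C[3] = 3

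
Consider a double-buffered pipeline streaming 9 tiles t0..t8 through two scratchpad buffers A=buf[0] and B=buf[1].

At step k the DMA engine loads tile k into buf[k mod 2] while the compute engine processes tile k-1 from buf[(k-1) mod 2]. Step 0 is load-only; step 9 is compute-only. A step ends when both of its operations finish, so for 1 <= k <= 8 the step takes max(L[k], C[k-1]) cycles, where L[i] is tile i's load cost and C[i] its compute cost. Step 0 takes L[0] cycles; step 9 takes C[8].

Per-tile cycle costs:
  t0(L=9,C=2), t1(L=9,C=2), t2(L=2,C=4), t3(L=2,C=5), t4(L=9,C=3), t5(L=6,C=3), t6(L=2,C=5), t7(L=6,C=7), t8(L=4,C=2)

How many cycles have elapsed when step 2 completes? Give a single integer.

k=0 load=t0/9c comp=- wait=9 total=9
k=1 load=t1/9c comp=t0/2c wait=9 total=18
k=2 load=t2/2c comp=t1/2c wait=2 total=20
k=3 load=t3/2c comp=t2/4c wait=4 total=24
k=4 load=t4/9c comp=t3/5c wait=9 total=33
k=5 load=t5/6c comp=t4/3c wait=6 total=39
k=6 load=t6/2c comp=t5/3c wait=3 total=42
k=7 load=t7/6c comp=t6/5c wait=6 total=48
k=8 load=t8/4c comp=t7/7c wait=7 total=55
k=9 load=- comp=t8/2c wait=2 total=57

end_cycle[2] = 20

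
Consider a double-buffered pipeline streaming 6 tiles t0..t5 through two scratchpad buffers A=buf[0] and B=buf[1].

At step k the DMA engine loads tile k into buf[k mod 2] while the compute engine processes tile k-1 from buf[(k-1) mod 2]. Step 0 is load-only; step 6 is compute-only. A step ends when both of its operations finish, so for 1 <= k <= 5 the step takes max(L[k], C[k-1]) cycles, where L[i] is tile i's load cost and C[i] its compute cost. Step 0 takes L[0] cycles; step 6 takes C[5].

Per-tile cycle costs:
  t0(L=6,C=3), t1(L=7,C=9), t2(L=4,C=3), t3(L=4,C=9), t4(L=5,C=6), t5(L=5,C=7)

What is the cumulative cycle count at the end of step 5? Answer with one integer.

step 0: L[0]=6 → dur=6, Σ=6 | A=load:t0 B=idle [load-only]
step 1: L[1]=7 C[0]=3 → dur=7, Σ=13 | A=compute:t0 B=load:t1 [load-bound]
step 2: L[2]=4 C[1]=9 → dur=9, Σ=22 | A=load:t2 B=compute:t1 [compute-bound]
step 3: L[3]=4 C[2]=3 → dur=4, Σ=26 | A=compute:t2 B=load:t3 [load-bound]
step 4: L[4]=5 C[3]=9 → dur=9, Σ=35 | A=load:t4 B=compute:t3 [compute-bound]
step 5: L[5]=5 C[4]=6 → dur=6, Σ=41 | A=compute:t4 B=load:t5 [compute-bound]
step 6: C[5]=7 → dur=7, Σ=48 | A=idle B=compute:t5 [compute-only]

end_cycle[5] = 41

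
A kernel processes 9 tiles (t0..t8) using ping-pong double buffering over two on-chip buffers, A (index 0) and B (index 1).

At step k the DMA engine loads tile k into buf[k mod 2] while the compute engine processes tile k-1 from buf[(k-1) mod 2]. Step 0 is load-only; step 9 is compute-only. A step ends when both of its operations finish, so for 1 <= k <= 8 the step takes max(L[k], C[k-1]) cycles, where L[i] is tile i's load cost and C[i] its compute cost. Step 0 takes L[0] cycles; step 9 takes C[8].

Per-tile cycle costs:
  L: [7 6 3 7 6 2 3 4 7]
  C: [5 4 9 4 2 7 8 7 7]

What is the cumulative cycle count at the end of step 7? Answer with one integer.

k=0 load=t0/7c comp=- wait=7 total=7
k=1 load=t1/6c comp=t0/5c wait=6 total=13
k=2 load=t2/3c comp=t1/4c wait=4 total=17
k=3 load=t3/7c comp=t2/9c wait=9 total=26
k=4 load=t4/6c comp=t3/4c wait=6 total=32
k=5 load=t5/2c comp=t4/2c wait=2 total=34
k=6 load=t6/3c comp=t5/7c wait=7 total=41
k=7 load=t7/4c comp=t6/8c wait=8 total=49
k=8 load=t8/7c comp=t7/7c wait=7 total=56
k=9 load=- comp=t8/7c wait=7 total=63

end_cycle[7] = 49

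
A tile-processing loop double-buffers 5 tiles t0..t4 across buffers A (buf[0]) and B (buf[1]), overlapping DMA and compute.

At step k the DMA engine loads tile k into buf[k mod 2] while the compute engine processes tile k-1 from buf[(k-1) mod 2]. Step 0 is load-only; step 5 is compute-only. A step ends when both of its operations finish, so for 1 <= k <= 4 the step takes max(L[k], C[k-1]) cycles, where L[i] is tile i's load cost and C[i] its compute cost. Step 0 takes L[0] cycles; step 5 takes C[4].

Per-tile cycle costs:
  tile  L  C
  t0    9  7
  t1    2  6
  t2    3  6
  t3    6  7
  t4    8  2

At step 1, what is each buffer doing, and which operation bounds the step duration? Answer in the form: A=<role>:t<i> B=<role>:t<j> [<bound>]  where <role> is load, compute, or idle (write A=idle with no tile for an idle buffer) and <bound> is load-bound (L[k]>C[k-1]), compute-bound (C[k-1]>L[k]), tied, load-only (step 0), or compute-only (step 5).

step 1: A=compute:t0 B=load:t1 [compute-bound]

[0] DMA t0→A (9c) ∥ CU idle ⇒ 9c, clock 9
[1] DMA t1→B (2c) ∥ CU A:t0 (7c) ⇒ 7c, clock 16
[2] DMA t2→A (3c) ∥ CU B:t1 (6c) ⇒ 6c, clock 22
[3] DMA t3→B (6c) ∥ CU A:t2 (6c) ⇒ 6c, clock 28
[4] DMA t4→A (8c) ∥ CU B:t3 (7c) ⇒ 8c, clock 36
[5] DMA idle ∥ CU A:t4 (2c) ⇒ 2c, clock 38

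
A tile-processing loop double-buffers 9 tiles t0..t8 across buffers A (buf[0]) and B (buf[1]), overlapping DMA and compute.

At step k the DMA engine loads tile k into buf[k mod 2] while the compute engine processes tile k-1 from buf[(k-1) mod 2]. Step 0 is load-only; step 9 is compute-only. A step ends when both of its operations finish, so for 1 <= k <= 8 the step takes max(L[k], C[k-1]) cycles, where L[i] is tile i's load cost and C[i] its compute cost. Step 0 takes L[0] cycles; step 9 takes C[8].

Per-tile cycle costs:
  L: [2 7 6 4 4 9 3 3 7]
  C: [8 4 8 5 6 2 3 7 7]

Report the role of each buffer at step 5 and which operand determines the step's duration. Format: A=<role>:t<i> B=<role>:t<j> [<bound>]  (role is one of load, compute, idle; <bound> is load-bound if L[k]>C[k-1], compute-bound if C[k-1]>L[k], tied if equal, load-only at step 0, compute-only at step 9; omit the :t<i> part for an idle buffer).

step 5: A=compute:t4 B=load:t5 [load-bound]

  0. 2=2c; end=2; A:t0 B:-
  1. max(7,8)=8c; end=10; A:t0 B:t1
  2. max(6,4)=6c; end=16; A:t2 B:t1
  3. max(4,8)=8c; end=24; A:t2 B:t3
  4. max(4,5)=5c; end=29; A:t4 B:t3
  5. max(9,6)=9c; end=38; A:t4 B:t5
  6. max(3,2)=3c; end=41; A:t6 B:t5
  7. max(3,3)=3c; end=44; A:t6 B:t7
  8. max(7,7)=7c; end=51; A:t8 B:t7
  9. 7=7c; end=58; A:t8 B:t7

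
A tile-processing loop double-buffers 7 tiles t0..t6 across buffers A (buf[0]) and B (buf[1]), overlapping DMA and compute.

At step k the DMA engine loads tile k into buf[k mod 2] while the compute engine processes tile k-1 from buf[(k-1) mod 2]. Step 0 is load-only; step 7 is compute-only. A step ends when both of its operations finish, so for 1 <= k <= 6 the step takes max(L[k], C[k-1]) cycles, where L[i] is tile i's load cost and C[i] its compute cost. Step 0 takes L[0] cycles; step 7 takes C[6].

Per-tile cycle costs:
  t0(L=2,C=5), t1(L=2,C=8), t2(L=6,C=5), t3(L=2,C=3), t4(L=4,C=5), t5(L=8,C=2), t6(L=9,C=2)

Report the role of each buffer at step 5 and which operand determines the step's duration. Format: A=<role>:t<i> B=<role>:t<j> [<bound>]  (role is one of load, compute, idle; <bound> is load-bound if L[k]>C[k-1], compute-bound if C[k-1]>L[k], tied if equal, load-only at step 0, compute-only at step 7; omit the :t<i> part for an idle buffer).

step 5: A=compute:t4 B=load:t5 [load-bound]

step 0: L[0]=2 → dur=2, Σ=2 | A=load:t0 B=idle [load-only]
step 1: L[1]=2 C[0]=5 → dur=5, Σ=7 | A=compute:t0 B=load:t1 [compute-bound]
step 2: L[2]=6 C[1]=8 → dur=8, Σ=15 | A=load:t2 B=compute:t1 [compute-bound]
step 3: L[3]=2 C[2]=5 → dur=5, Σ=20 | A=compute:t2 B=load:t3 [compute-bound]
step 4: L[4]=4 C[3]=3 → dur=4, Σ=24 | A=load:t4 B=compute:t3 [load-bound]
step 5: L[5]=8 C[4]=5 → dur=8, Σ=32 | A=compute:t4 B=load:t5 [load-bound]
step 6: L[6]=9 C[5]=2 → dur=9, Σ=41 | A=load:t6 B=compute:t5 [load-bound]
step 7: C[6]=2 → dur=2, Σ=43 | A=compute:t6 B=idle [compute-only]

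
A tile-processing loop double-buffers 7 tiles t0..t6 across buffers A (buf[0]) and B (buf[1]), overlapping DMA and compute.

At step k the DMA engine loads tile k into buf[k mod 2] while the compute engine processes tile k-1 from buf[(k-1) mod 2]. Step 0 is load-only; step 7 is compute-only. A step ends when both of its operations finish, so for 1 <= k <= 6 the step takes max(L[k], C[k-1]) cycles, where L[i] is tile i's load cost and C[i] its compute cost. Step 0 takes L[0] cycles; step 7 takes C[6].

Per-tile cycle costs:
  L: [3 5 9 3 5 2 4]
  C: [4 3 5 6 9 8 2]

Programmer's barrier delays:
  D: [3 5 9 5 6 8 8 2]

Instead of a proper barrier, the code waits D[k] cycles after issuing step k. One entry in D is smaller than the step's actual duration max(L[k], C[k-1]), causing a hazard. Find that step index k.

k=0 barrier L[0]=3→3c, D[0]=3 ok
k=1 barrier max(L[1]=5,C[0]=4)→5c, D[1]=5 ok
k=2 barrier max(L[2]=9,C[1]=3)→9c, D[2]=9 ok
k=3 barrier max(L[3]=3,C[2]=5)→5c, D[3]=5 ok
k=4 barrier max(L[4]=5,C[3]=6)→6c, D[4]=6 ok
k=5 barrier max(L[5]=2,C[4]=9)→9c, D[5]=8 SHORT
k=6 barrier max(L[6]=4,C[5]=8)→8c, D[6]=8 ok
k=7 barrier C[6]=2→2c, D[7]=2 ok

hazard at step 5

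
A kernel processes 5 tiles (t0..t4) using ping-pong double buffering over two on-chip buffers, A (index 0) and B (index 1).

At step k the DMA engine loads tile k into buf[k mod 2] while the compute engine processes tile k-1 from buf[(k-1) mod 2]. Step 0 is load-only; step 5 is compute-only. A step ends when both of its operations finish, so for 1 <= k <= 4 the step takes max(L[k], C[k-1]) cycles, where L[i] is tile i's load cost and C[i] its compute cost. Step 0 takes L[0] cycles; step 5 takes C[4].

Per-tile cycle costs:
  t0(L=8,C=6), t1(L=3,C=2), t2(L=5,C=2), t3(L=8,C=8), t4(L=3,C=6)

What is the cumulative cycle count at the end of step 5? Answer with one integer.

end_cycle[5] = 41

step 0: L[0]=8 → dur=8, Σ=8 | A=load:t0 B=idle [load-only]
step 1: L[1]=3 C[0]=6 → dur=6, Σ=14 | A=compute:t0 B=load:t1 [compute-bound]
step 2: L[2]=5 C[1]=2 → dur=5, Σ=19 | A=load:t2 B=compute:t1 [load-bound]
step 3: L[3]=8 C[2]=2 → dur=8, Σ=27 | A=compute:t2 B=load:t3 [load-bound]
step 4: L[4]=3 C[3]=8 → dur=8, Σ=35 | A=load:t4 B=compute:t3 [compute-bound]
step 5: C[4]=6 → dur=6, Σ=41 | A=compute:t4 B=idle [compute-only]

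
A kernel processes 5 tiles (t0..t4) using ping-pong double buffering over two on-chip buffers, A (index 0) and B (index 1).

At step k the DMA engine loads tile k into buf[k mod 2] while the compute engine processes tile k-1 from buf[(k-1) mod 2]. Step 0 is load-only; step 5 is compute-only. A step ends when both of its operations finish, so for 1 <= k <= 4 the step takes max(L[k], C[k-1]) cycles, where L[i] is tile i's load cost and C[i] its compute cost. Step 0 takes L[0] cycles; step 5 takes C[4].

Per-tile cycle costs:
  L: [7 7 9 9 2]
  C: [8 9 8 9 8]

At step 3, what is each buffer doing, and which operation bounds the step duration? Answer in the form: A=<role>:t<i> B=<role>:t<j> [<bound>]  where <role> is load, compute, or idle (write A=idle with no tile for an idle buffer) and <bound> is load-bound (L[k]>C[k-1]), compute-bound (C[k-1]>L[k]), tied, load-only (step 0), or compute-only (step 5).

step 3: A=compute:t2 B=load:t3 [load-bound]

  0. 7=7c; end=7; A:t0 B:-
  1. max(7,8)=8c; end=15; A:t0 B:t1
  2. max(9,9)=9c; end=24; A:t2 B:t1
  3. max(9,8)=9c; end=33; A:t2 B:t3
  4. max(2,9)=9c; end=42; A:t4 B:t3
  5. 8=8c; end=50; A:t4 B:t3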